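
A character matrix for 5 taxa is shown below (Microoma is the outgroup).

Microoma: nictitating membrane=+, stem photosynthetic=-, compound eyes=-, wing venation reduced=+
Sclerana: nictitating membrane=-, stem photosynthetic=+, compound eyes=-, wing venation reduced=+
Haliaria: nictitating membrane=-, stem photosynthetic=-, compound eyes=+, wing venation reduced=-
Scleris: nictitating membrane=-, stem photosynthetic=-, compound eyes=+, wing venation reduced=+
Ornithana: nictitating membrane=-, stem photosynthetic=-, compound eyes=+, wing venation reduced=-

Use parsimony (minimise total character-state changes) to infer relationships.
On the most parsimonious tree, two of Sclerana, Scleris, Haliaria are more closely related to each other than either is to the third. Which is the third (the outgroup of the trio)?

Sclerana

Character polarity is set by the outgroup: the derived state is whichever differs from the outgroup's state, so for nictitating membrane, wing venation reduced the derived state is '-', and for the remaining characters it is '+'.
All ingroup taxa share the derived state '-' for nictitating membrane; it defines the ingroup but does not resolve relationships within it.
stem photosynthetic (derived state '+') is unique to Sclerana (autapomorphy; uninformative for grouping).
compound eyes: derived state '+' in Haliaria, Ornithana, and Scleris only — synapomorphy for {Haliaria, Ornithana, Scleris}.
wing venation reduced (derived state '-') is shared by Haliaria and Ornithana — a synapomorphy uniting that clade.
Most parsimonious ingroup topology: (Sclerana,((Haliaria,Ornithana),Scleris)).
Haliaria and Scleris share a more recent common ancestor with each other than either does with Sclerana, so Sclerana is the least closely related of the three.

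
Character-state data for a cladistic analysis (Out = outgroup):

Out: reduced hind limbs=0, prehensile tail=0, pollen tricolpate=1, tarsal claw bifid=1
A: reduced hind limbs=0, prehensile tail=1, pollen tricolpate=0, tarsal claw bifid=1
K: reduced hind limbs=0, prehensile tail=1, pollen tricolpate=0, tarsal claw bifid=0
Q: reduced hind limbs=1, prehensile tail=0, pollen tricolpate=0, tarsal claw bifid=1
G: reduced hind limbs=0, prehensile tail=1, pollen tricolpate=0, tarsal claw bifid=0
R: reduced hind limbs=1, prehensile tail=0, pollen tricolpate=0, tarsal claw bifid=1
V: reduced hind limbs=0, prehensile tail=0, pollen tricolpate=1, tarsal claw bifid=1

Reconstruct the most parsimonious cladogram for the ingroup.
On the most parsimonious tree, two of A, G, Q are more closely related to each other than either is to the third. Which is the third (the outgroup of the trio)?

Character polarity is set by the outgroup: the derived state is whichever differs from the outgroup's state, so for pollen tricolpate, tarsal claw bifid the derived state is '0', and for the remaining characters it is '1'.
reduced hind limbs (derived state '1') is shared by Q and R — a synapomorphy uniting that clade.
Only A, G, and K show the derived state '1' for prehensile tail, supporting them as a clade.
Only A, G, K, Q, and R show the derived state '0' for pollen tricolpate, supporting them as a clade.
tarsal claw bifid (derived state '0') is shared by G and K — a synapomorphy uniting that clade.
Most parsimonious ingroup topology: (((A,(K,G)),(Q,R)),V).
G and A share a more recent common ancestor with each other than either does with Q, so Q is the least closely related of the three.

Q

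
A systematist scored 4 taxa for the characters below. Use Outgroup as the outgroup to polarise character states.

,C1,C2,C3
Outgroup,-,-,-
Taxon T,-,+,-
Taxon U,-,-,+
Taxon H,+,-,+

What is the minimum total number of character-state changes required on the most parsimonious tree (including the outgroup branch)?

3

The outgroup has state '-' for every character, so '+' is the derived state throughout.
C1 (derived state '+') is unique to Taxon H (autapomorphy; uninformative for grouping).
C2 (derived state '+') is unique to Taxon T (autapomorphy; uninformative for grouping).
C3: derived state '+' in Taxon H and Taxon U only — synapomorphy for {Taxon H, Taxon U}.
Most parsimonious ingroup topology: (Taxon T,(Taxon U,Taxon H)).
Changes per character on this tree: C1: 1; C2: 1; C3: 1.
Total = 3.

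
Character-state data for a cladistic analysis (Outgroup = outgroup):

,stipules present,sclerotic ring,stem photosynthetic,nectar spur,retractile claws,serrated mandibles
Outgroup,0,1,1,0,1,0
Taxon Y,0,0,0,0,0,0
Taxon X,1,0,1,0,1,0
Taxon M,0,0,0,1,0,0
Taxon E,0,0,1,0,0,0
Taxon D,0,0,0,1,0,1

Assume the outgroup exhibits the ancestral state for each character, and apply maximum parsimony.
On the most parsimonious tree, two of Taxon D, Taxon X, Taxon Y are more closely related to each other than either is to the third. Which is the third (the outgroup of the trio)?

Taxon X

Character polarity is set by the outgroup: the derived state is whichever differs from the outgroup's state, so for sclerotic ring, stem photosynthetic, retractile claws the derived state is '0', and for the remaining characters it is '1'.
stipules present (derived state '1') is unique to Taxon X (autapomorphy; uninformative for grouping).
All ingroup taxa share the derived state '0' for sclerotic ring; it defines the ingroup but does not resolve relationships within it.
stem photosynthetic (derived state '0') is shared by Taxon D, Taxon M, and Taxon Y — a synapomorphy uniting that clade.
nectar spur (derived state '1') is shared by Taxon D and Taxon M — a synapomorphy uniting that clade.
Only Taxon D, Taxon E, Taxon M, and Taxon Y show the derived state '0' for retractile claws, supporting them as a clade.
serrated mandibles (derived state '1') is unique to Taxon D (autapomorphy; uninformative for grouping).
Most parsimonious ingroup topology: (((Taxon Y,(Taxon M,Taxon D)),Taxon E),Taxon X).
Taxon D and Taxon Y share a more recent common ancestor with each other than either does with Taxon X, so Taxon X is the least closely related of the three.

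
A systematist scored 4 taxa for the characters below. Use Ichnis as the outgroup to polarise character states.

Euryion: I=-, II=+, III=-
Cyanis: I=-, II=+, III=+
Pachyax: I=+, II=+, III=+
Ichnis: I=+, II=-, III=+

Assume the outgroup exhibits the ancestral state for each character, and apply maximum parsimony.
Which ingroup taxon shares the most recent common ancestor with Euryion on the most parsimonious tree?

Cyanis

Character polarity is set by the outgroup: the derived state is whichever differs from the outgroup's state, so for I, III the derived state is '-', and for the remaining characters it is '+'.
Only Cyanis and Euryion show the derived state '-' for I, supporting them as a clade.
II (derived state '+') is shared by all ingroup taxa — unites the whole ingroup.
III (derived state '-') is unique to Euryion (autapomorphy; uninformative for grouping).
Most parsimonious ingroup topology: (Pachyax,(Euryion,Cyanis)).
Euryion and Cyanis form a cherry on this tree, so they are sister taxa.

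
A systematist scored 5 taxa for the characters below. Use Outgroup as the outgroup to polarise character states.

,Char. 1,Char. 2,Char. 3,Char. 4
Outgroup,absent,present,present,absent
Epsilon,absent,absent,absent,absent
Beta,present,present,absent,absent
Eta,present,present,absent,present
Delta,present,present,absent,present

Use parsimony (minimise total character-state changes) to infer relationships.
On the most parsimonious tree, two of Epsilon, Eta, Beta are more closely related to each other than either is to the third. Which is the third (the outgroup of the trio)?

Character polarity is set by the outgroup: the derived state is whichever differs from the outgroup's state, so for Char. 2, Char. 3 the derived state is 'absent', and for the remaining characters it is 'present'.
Char. 1: derived state 'present' in Beta, Delta, and Eta only — synapomorphy for {Beta, Delta, Eta}.
Char. 2: derived state 'absent' in Epsilon only — an autapomorphy, so it tells us nothing about relationships among taxa.
Char. 3 (derived state 'absent') is shared by all ingroup taxa — unites the whole ingroup.
Char. 4: derived state 'present' in Delta and Eta only — synapomorphy for {Delta, Eta}.
Most parsimonious ingroup topology: (Epsilon,(Beta,(Eta,Delta))).
Beta and Eta share a more recent common ancestor with each other than either does with Epsilon, so Epsilon is the least closely related of the three.

Epsilon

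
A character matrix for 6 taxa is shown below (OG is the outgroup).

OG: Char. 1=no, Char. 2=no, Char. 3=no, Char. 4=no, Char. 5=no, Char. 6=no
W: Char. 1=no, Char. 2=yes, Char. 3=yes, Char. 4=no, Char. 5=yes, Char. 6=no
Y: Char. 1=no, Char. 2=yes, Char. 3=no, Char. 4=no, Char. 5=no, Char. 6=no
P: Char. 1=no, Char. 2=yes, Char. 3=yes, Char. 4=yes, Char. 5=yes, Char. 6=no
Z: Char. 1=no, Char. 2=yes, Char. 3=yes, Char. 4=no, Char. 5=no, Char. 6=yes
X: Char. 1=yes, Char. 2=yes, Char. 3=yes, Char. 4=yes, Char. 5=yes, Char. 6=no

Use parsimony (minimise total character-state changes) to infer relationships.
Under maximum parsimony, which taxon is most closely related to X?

The outgroup has state 'no' for every character, so 'yes' is the derived state throughout.
Char. 1 (derived state 'yes') is unique to X (autapomorphy; uninformative for grouping).
Char. 2 (derived state 'yes') is shared by all ingroup taxa — unites the whole ingroup.
Only P, W, X, and Z show the derived state 'yes' for Char. 3, supporting them as a clade.
Only P and X show the derived state 'yes' for Char. 4, supporting them as a clade.
Char. 5: derived state 'yes' in P, W, and X only — synapomorphy for {P, W, X}.
Char. 6: derived state 'yes' in Z only — an autapomorphy, so it tells us nothing about relationships among taxa.
Most parsimonious ingroup topology: (((W,(P,X)),Z),Y).
X and P form a cherry on this tree, so they are sister taxa.

P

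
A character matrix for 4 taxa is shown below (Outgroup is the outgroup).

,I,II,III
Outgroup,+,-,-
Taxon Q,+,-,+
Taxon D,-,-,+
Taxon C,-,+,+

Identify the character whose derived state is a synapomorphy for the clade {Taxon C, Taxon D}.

I

Character polarity is set by the outgroup: the derived state is whichever differs from the outgroup's state, so for I the derived state is '-', and for the remaining characters it is '+'.
Only Taxon C and Taxon D show the derived state '-' for I, supporting them as a clade.
II (derived state '+') is unique to Taxon C (autapomorphy; uninformative for grouping).
All ingroup taxa share the derived state '+' for III; it defines the ingroup but does not resolve relationships within it.
Most parsimonious ingroup topology: (Taxon Q,(Taxon D,Taxon C)).
The clade {Taxon C, Taxon D} is supported by I: its derived state '-' occurs in exactly those taxa and in no other taxon (including the outgroup).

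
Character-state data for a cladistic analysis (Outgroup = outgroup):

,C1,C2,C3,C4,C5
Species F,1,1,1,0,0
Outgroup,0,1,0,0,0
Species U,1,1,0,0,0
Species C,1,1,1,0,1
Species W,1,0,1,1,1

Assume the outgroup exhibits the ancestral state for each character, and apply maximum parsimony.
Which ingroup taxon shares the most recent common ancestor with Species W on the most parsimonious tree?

Species C

Character polarity is set by the outgroup: the derived state is whichever differs from the outgroup's state, so for C2 the derived state is '0', and for the remaining characters it is '1'.
All ingroup taxa share the derived state '1' for C1; it defines the ingroup but does not resolve relationships within it.
C2: derived state '0' in Species W only — an autapomorphy, so it tells us nothing about relationships among taxa.
Only Species C, Species F, and Species W show the derived state '1' for C3, supporting them as a clade.
C4: derived state '1' in Species W only — an autapomorphy, so it tells us nothing about relationships among taxa.
Only Species C and Species W show the derived state '1' for C5, supporting them as a clade.
Most parsimonious ingroup topology: (((Species C,Species W),Species F),Species U).
Species W and Species C form a cherry on this tree, so they are sister taxa.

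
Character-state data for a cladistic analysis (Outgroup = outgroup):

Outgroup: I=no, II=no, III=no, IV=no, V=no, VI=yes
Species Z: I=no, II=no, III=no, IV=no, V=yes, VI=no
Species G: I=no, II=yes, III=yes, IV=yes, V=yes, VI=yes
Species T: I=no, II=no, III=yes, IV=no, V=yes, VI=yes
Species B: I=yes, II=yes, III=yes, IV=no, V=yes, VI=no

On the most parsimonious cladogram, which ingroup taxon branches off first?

Character polarity is set by the outgroup: the derived state is whichever differs from the outgroup's state, so for VI the derived state is 'no', and for the remaining characters it is 'yes'.
I: derived state 'yes' in Species B only — an autapomorphy, so it tells us nothing about relationships among taxa.
II (derived state 'yes') is shared by Species B and Species G — a synapomorphy uniting that clade.
Only Species B, Species G, and Species T show the derived state 'yes' for III, supporting them as a clade.
IV: derived state 'yes' in Species G only — an autapomorphy, so it tells us nothing about relationships among taxa.
All ingroup taxa share the derived state 'yes' for V; it defines the ingroup but does not resolve relationships within it.
VI groups Species B and Species Z, which is incompatible with the clades supported by the remaining characters; treating it as convergent (homoplasy) costs fewer steps than any alternative tree.
Most parsimonious ingroup topology: (Species Z,((Species G,Species B),Species T)).
Species Z is sister to the clade containing all other ingroup taxa, so it is the earliest-diverging (most basal) ingroup lineage.

Species Z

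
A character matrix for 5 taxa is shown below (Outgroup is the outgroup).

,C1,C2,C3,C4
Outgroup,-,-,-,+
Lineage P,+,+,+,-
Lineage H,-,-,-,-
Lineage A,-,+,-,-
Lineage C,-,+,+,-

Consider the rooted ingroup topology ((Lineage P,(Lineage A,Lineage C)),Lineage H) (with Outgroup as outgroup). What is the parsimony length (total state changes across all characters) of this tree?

5

Map each character onto ((Lineage P,(Lineage A,Lineage C)),Lineage H) (rooted by Outgroup) and count the minimum state changes it requires (Fitch parsimony):
C1: 1; C2: 1; C3: 2; C4: 1.
Total tree length = 5.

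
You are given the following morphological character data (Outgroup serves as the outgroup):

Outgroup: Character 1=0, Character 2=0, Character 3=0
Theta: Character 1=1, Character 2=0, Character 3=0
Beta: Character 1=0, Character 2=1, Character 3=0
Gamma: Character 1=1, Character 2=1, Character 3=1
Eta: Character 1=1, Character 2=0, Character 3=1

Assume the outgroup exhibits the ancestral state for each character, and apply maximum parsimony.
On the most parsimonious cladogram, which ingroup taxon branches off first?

Beta

The outgroup has state '0' for every character, so '1' is the derived state throughout.
Only Eta, Gamma, and Theta show the derived state '1' for Character 1, supporting them as a clade.
Character 2 groups Beta and Gamma, which is incompatible with the clades supported by the remaining characters; treating it as convergent (homoplasy) costs fewer steps than any alternative tree.
Character 3: derived state '1' in Eta and Gamma only — synapomorphy for {Eta, Gamma}.
Most parsimonious ingroup topology: ((Theta,(Gamma,Eta)),Beta).
Beta is sister to the clade containing all other ingroup taxa, so it is the earliest-diverging (most basal) ingroup lineage.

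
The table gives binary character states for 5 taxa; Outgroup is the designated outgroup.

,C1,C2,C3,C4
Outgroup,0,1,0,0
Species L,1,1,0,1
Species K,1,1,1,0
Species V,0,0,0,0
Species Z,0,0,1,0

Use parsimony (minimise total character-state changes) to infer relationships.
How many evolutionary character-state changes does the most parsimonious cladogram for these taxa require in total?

Character polarity is set by the outgroup: the derived state is whichever differs from the outgroup's state, so for C2 the derived state is '0', and for the remaining characters it is '1'.
Only Species K and Species L show the derived state '1' for C1, supporting them as a clade.
C2 (derived state '0') is shared by Species V and Species Z — a synapomorphy uniting that clade.
C3 (state '1') occurs in Species K and Species Z but conflicts with the nesting implied by the other characters — most parsimoniously interpreted as homoplasy.
C4: derived state '1' in Species L only — an autapomorphy, so it tells us nothing about relationships among taxa.
Most parsimonious ingroup topology: ((Species L,Species K),(Species V,Species Z)).
Changes per character on this tree: C1: 1; C2: 1; C3: 2; C4: 1.
Total = 5.

5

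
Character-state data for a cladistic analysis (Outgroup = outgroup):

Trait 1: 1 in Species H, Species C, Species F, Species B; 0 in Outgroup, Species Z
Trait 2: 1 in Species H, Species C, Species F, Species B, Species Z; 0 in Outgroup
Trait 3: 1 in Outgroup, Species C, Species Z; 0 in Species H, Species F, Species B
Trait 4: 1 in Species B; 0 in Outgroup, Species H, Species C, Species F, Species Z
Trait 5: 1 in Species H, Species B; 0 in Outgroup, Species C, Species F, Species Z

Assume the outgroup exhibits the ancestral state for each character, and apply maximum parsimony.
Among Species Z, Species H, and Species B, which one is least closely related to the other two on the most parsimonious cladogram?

Character polarity is set by the outgroup: the derived state is whichever differs from the outgroup's state, so for Trait 3 the derived state is '0', and for the remaining characters it is '1'.
Trait 1: derived state '1' in Species B, Species C, Species F, and Species H only — synapomorphy for {Species B, Species C, Species F, Species H}.
Trait 2 (derived state '1') is shared by all ingroup taxa — unites the whole ingroup.
Trait 3: derived state '0' in Species B, Species F, and Species H only — synapomorphy for {Species B, Species F, Species H}.
Trait 4: derived state '1' in Species B only — an autapomorphy, so it tells us nothing about relationships among taxa.
Trait 5: derived state '1' in Species B and Species H only — synapomorphy for {Species B, Species H}.
Most parsimonious ingroup topology: ((((Species H,Species B),Species F),Species C),Species Z).
Species H and Species B share a more recent common ancestor with each other than either does with Species Z, so Species Z is the least closely related of the three.

Species Z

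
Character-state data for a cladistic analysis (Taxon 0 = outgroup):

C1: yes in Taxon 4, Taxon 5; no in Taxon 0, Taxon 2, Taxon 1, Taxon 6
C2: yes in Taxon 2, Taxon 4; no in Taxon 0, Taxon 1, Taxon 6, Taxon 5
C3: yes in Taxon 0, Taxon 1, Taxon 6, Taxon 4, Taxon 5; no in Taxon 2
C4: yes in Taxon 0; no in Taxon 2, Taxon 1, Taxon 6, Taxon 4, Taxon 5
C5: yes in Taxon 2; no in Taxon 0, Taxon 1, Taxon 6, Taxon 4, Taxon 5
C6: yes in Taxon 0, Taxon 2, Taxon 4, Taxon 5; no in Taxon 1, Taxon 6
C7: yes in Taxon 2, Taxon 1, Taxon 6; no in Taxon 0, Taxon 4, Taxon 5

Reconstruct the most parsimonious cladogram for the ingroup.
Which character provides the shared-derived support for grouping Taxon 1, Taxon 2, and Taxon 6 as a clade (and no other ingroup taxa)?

Character polarity is set by the outgroup: the derived state is whichever differs from the outgroup's state, so for C3, C4, C6 the derived state is 'no', and for the remaining characters it is 'yes'.
C1 (derived state 'yes') is shared by Taxon 4 and Taxon 5 — a synapomorphy uniting that clade.
C2 (state 'yes') occurs in Taxon 2 and Taxon 4 but conflicts with the nesting implied by the other characters — most parsimoniously interpreted as homoplasy.
C3 (derived state 'no') is unique to Taxon 2 (autapomorphy; uninformative for grouping).
C4 (derived state 'no') is shared by all ingroup taxa — unites the whole ingroup.
C5: derived state 'yes' in Taxon 2 only — an autapomorphy, so it tells us nothing about relationships among taxa.
C6 (derived state 'no') is shared by Taxon 1 and Taxon 6 — a synapomorphy uniting that clade.
C7: derived state 'yes' in Taxon 1, Taxon 2, and Taxon 6 only — synapomorphy for {Taxon 1, Taxon 2, Taxon 6}.
Most parsimonious ingroup topology: ((Taxon 2,(Taxon 1,Taxon 6)),(Taxon 4,Taxon 5)).
The clade {Taxon 1, Taxon 2, Taxon 6} is supported by C7: its derived state 'yes' occurs in exactly those taxa and in no other taxon (including the outgroup).

C7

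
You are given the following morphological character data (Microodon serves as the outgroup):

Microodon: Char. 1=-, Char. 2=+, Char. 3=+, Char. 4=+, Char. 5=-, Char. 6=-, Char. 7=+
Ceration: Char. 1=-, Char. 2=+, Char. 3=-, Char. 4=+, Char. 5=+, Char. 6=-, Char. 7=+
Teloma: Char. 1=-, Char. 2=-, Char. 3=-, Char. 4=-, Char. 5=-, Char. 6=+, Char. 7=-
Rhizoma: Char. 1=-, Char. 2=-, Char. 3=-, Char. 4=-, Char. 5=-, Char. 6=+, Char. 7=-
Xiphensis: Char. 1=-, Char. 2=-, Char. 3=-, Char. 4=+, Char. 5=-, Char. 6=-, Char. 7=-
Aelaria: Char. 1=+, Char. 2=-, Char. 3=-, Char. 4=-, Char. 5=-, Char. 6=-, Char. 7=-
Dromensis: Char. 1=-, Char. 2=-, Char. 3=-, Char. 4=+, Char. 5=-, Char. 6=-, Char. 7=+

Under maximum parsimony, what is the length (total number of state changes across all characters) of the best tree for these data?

Character polarity is set by the outgroup: the derived state is whichever differs from the outgroup's state, so for Char. 2, Char. 3, Char. 4, Char. 7 the derived state is '-', and for the remaining characters it is '+'.
Char. 1 (derived state '+') is unique to Aelaria (autapomorphy; uninformative for grouping).
Char. 2: derived state '-' in Aelaria, Dromensis, Rhizoma, Teloma, and Xiphensis only — synapomorphy for {Aelaria, Dromensis, Rhizoma, Teloma, Xiphensis}.
All ingroup taxa share the derived state '-' for Char. 3; it defines the ingroup but does not resolve relationships within it.
Only Aelaria, Rhizoma, and Teloma show the derived state '-' for Char. 4, supporting them as a clade.
Char. 5: derived state '+' in Ceration only — an autapomorphy, so it tells us nothing about relationships among taxa.
Char. 6: derived state '+' in Rhizoma and Teloma only — synapomorphy for {Rhizoma, Teloma}.
Char. 7 (derived state '-') is shared by Aelaria, Rhizoma, Teloma, and Xiphensis — a synapomorphy uniting that clade.
Most parsimonious ingroup topology: (Ceration,((((Teloma,Rhizoma),Aelaria),Xiphensis),Dromensis)).
Changes per character on this tree: Char. 1: 1; Char. 2: 1; Char. 3: 1; Char. 4: 1; Char. 5: 1; Char. 6: 1; Char. 7: 1.
Total = 7.

7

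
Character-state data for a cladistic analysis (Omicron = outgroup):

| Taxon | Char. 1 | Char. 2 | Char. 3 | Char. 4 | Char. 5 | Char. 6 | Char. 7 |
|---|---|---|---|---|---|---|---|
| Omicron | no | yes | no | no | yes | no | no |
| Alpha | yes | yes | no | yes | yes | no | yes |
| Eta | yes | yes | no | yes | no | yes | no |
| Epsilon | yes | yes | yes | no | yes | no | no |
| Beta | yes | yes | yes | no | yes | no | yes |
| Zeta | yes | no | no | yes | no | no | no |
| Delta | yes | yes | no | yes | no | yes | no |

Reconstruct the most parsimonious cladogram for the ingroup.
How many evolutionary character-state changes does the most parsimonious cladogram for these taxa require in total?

Character polarity is set by the outgroup: the derived state is whichever differs from the outgroup's state, so for Char. 2, Char. 5 the derived state is 'no', and for the remaining characters it is 'yes'.
Char. 1 (derived state 'yes') is shared by all ingroup taxa — unites the whole ingroup.
Char. 2: derived state 'no' in Zeta only — an autapomorphy, so it tells us nothing about relationships among taxa.
Only Beta and Epsilon show the derived state 'yes' for Char. 3, supporting them as a clade.
Char. 4: derived state 'yes' in Alpha, Delta, Eta, and Zeta only — synapomorphy for {Alpha, Delta, Eta, Zeta}.
Char. 5: derived state 'no' in Delta, Eta, and Zeta only — synapomorphy for {Delta, Eta, Zeta}.
Char. 6 (derived state 'yes') is shared by Delta and Eta — a synapomorphy uniting that clade.
Char. 7 groups Alpha and Beta, which is incompatible with the clades supported by the remaining characters; treating it as convergent (homoplasy) costs fewer steps than any alternative tree.
Most parsimonious ingroup topology: ((Alpha,((Eta,Delta),Zeta)),(Epsilon,Beta)).
Changes per character on this tree: Char. 1: 1; Char. 2: 1; Char. 3: 1; Char. 4: 1; Char. 5: 1; Char. 6: 1; Char. 7: 2.
Total = 8.

8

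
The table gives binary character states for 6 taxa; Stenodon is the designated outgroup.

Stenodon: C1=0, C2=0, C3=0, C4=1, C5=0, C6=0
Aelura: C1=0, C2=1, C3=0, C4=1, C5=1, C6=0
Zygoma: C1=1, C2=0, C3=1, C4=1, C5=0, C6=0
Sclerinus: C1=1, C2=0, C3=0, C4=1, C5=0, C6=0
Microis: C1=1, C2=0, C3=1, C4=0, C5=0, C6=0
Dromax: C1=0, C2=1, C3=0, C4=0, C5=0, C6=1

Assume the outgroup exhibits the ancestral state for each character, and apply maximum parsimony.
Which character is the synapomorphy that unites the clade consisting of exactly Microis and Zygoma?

C3

Character polarity is set by the outgroup: the derived state is whichever differs from the outgroup's state, so for C4 the derived state is '0', and for the remaining characters it is '1'.
C1: derived state '1' in Microis, Sclerinus, and Zygoma only — synapomorphy for {Microis, Sclerinus, Zygoma}.
C2 (derived state '1') is shared by Aelura and Dromax — a synapomorphy uniting that clade.
C3 (derived state '1') is shared by Microis and Zygoma — a synapomorphy uniting that clade.
C4 (state '0') occurs in Dromax and Microis but conflicts with the nesting implied by the other characters — most parsimoniously interpreted as homoplasy.
C5: derived state '1' in Aelura only — an autapomorphy, so it tells us nothing about relationships among taxa.
C6: derived state '1' in Dromax only — an autapomorphy, so it tells us nothing about relationships among taxa.
Most parsimonious ingroup topology: ((Aelura,Dromax),((Zygoma,Microis),Sclerinus)).
The clade {Microis, Zygoma} is supported by C3: its derived state '1' occurs in exactly those taxa and in no other taxon (including the outgroup).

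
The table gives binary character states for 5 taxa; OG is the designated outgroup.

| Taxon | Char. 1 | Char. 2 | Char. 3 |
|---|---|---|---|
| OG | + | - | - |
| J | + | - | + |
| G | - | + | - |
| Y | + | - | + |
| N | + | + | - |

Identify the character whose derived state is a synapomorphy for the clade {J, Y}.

Character polarity is set by the outgroup: the derived state is whichever differs from the outgroup's state, so for Char. 1 the derived state is '-', and for the remaining characters it is '+'.
Char. 1 (derived state '-') is unique to G (autapomorphy; uninformative for grouping).
Char. 2: derived state '+' in G and N only — synapomorphy for {G, N}.
Only J and Y show the derived state '+' for Char. 3, supporting them as a clade.
Most parsimonious ingroup topology: ((J,Y),(G,N)).
The clade {J, Y} is supported by Char. 3: its derived state '+' occurs in exactly those taxa and in no other taxon (including the outgroup).

Char. 3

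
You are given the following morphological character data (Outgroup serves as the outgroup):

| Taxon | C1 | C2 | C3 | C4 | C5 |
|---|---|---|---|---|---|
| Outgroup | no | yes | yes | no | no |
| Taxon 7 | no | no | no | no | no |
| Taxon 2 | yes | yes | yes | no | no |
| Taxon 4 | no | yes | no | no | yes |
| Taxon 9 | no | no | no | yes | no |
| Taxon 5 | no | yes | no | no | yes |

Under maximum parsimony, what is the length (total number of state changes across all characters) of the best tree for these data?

Character polarity is set by the outgroup: the derived state is whichever differs from the outgroup's state, so for C2, C3 the derived state is 'no', and for the remaining characters it is 'yes'.
C1 (derived state 'yes') is unique to Taxon 2 (autapomorphy; uninformative for grouping).
C2: derived state 'no' in Taxon 7 and Taxon 9 only — synapomorphy for {Taxon 7, Taxon 9}.
C3: derived state 'no' in Taxon 4, Taxon 5, Taxon 7, and Taxon 9 only — synapomorphy for {Taxon 4, Taxon 5, Taxon 7, Taxon 9}.
C4: derived state 'yes' in Taxon 9 only — an autapomorphy, so it tells us nothing about relationships among taxa.
C5: derived state 'yes' in Taxon 4 and Taxon 5 only — synapomorphy for {Taxon 4, Taxon 5}.
Most parsimonious ingroup topology: (((Taxon 7,Taxon 9),(Taxon 4,Taxon 5)),Taxon 2).
Changes per character on this tree: C1: 1; C2: 1; C3: 1; C4: 1; C5: 1.
Total = 5.

5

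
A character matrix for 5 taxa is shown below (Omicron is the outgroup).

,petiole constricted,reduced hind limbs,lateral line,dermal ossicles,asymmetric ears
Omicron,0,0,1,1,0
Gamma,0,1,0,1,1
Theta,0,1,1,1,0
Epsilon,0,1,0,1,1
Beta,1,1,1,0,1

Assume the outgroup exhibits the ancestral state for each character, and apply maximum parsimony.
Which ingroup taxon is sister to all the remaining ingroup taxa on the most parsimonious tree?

Theta

Character polarity is set by the outgroup: the derived state is whichever differs from the outgroup's state, so for lateral line, dermal ossicles the derived state is '0', and for the remaining characters it is '1'.
petiole constricted (derived state '1') is unique to Beta (autapomorphy; uninformative for grouping).
reduced hind limbs (derived state '1') is shared by all ingroup taxa — unites the whole ingroup.
lateral line (derived state '0') is shared by Epsilon and Gamma — a synapomorphy uniting that clade.
dermal ossicles: derived state '0' in Beta only — an autapomorphy, so it tells us nothing about relationships among taxa.
Only Beta, Epsilon, and Gamma show the derived state '1' for asymmetric ears, supporting them as a clade.
Most parsimonious ingroup topology: (((Gamma,Epsilon),Beta),Theta).
Theta is sister to the clade containing all other ingroup taxa, so it is the earliest-diverging (most basal) ingroup lineage.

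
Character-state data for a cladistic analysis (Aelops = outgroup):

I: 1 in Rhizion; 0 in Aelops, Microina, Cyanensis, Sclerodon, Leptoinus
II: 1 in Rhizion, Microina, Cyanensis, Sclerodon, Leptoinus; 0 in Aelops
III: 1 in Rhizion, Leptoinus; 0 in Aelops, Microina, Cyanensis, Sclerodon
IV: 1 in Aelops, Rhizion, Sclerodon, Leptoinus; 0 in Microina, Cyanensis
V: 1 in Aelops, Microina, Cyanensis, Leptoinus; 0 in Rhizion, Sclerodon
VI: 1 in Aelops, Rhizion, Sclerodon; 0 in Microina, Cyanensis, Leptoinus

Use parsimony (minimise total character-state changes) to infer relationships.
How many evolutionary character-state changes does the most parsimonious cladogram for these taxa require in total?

Character polarity is set by the outgroup: the derived state is whichever differs from the outgroup's state, so for IV, V, VI the derived state is '0', and for the remaining characters it is '1'.
I (derived state '1') is unique to Rhizion (autapomorphy; uninformative for grouping).
II (derived state '1') is shared by all ingroup taxa — unites the whole ingroup.
III (state '1') occurs in Leptoinus and Rhizion but conflicts with the nesting implied by the other characters — most parsimoniously interpreted as homoplasy.
IV: derived state '0' in Cyanensis and Microina only — synapomorphy for {Cyanensis, Microina}.
V: derived state '0' in Rhizion and Sclerodon only — synapomorphy for {Rhizion, Sclerodon}.
Only Cyanensis, Leptoinus, and Microina show the derived state '0' for VI, supporting them as a clade.
Most parsimonious ingroup topology: ((Rhizion,Sclerodon),((Microina,Cyanensis),Leptoinus)).
Changes per character on this tree: I: 1; II: 1; III: 2; IV: 1; V: 1; VI: 1.
Total = 7.

7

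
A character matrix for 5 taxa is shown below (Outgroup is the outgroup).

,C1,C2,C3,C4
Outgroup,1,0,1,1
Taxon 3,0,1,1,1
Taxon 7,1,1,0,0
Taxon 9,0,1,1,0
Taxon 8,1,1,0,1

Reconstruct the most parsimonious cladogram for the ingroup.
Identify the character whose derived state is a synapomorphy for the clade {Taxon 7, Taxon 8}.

C3

Character polarity is set by the outgroup: the derived state is whichever differs from the outgroup's state, so for C1, C3, C4 the derived state is '0', and for the remaining characters it is '1'.
Only Taxon 3 and Taxon 9 show the derived state '0' for C1, supporting them as a clade.
All ingroup taxa share the derived state '1' for C2; it defines the ingroup but does not resolve relationships within it.
Only Taxon 7 and Taxon 8 show the derived state '0' for C3, supporting them as a clade.
C4 (state '0') occurs in Taxon 7 and Taxon 9 but conflicts with the nesting implied by the other characters — most parsimoniously interpreted as homoplasy.
Most parsimonious ingroup topology: ((Taxon 3,Taxon 9),(Taxon 7,Taxon 8)).
The clade {Taxon 7, Taxon 8} is supported by C3: its derived state '0' occurs in exactly those taxa and in no other taxon (including the outgroup).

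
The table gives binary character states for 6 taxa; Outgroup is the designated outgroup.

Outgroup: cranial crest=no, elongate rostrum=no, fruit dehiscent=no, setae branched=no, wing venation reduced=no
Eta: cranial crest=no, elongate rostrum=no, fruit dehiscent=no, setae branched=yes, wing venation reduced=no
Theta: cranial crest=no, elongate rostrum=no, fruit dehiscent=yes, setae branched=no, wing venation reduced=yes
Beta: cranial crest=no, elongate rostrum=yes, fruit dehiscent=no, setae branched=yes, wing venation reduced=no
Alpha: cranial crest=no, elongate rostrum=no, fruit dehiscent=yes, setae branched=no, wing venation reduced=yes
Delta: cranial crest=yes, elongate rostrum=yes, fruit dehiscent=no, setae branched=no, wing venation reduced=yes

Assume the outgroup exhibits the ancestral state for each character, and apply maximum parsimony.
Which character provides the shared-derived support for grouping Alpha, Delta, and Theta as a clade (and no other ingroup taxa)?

wing venation reduced

The outgroup has state 'no' for every character, so 'yes' is the derived state throughout.
cranial crest (derived state 'yes') is unique to Delta (autapomorphy; uninformative for grouping).
elongate rostrum (state 'yes') occurs in Beta and Delta but conflicts with the nesting implied by the other characters — most parsimoniously interpreted as homoplasy.
Only Alpha and Theta show the derived state 'yes' for fruit dehiscent, supporting them as a clade.
setae branched (derived state 'yes') is shared by Beta and Eta — a synapomorphy uniting that clade.
wing venation reduced: derived state 'yes' in Alpha, Delta, and Theta only — synapomorphy for {Alpha, Delta, Theta}.
Most parsimonious ingroup topology: ((Eta,Beta),((Theta,Alpha),Delta)).
The clade {Alpha, Delta, Theta} is supported by wing venation reduced: its derived state 'yes' occurs in exactly those taxa and in no other taxon (including the outgroup).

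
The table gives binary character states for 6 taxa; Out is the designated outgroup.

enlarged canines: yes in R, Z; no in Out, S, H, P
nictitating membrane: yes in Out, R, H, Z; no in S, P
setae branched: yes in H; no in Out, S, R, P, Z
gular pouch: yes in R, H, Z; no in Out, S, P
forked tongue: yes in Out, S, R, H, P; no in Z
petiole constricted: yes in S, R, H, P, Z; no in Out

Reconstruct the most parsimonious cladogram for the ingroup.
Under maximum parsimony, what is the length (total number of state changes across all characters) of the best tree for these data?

Character polarity is set by the outgroup: the derived state is whichever differs from the outgroup's state, so for nictitating membrane, forked tongue the derived state is 'no', and for the remaining characters it is 'yes'.
enlarged canines: derived state 'yes' in R and Z only — synapomorphy for {R, Z}.
nictitating membrane (derived state 'no') is shared by P and S — a synapomorphy uniting that clade.
setae branched (derived state 'yes') is unique to H (autapomorphy; uninformative for grouping).
gular pouch (derived state 'yes') is shared by H, R, and Z — a synapomorphy uniting that clade.
forked tongue (derived state 'no') is unique to Z (autapomorphy; uninformative for grouping).
petiole constricted (derived state 'yes') is shared by all ingroup taxa — unites the whole ingroup.
Most parsimonious ingroup topology: ((S,P),(H,(Z,R))).
Changes per character on this tree: enlarged canines: 1; nictitating membrane: 1; setae branched: 1; gular pouch: 1; forked tongue: 1; petiole constricted: 1.
Total = 6.

6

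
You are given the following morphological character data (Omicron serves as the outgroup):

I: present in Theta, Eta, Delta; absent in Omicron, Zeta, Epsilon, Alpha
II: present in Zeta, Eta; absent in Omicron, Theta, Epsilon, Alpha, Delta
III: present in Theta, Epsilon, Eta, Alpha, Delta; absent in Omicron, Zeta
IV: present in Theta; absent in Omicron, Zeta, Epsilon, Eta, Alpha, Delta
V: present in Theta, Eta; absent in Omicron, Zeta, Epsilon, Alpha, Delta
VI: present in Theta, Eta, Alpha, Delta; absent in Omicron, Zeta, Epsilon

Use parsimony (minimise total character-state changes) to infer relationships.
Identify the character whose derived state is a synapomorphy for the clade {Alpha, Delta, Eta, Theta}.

The outgroup has state 'absent' for every character, so 'present' is the derived state throughout.
Only Delta, Eta, and Theta show the derived state 'present' for I, supporting them as a clade.
II (state 'present') occurs in Eta and Zeta but conflicts with the nesting implied by the other characters — most parsimoniously interpreted as homoplasy.
III (derived state 'present') is shared by Alpha, Delta, Epsilon, Eta, and Theta — a synapomorphy uniting that clade.
IV (derived state 'present') is unique to Theta (autapomorphy; uninformative for grouping).
Only Eta and Theta show the derived state 'present' for V, supporting them as a clade.
VI (derived state 'present') is shared by Alpha, Delta, Eta, and Theta — a synapomorphy uniting that clade.
Most parsimonious ingroup topology: (Zeta,((((Theta,Eta),Delta),Alpha),Epsilon)).
The clade {Alpha, Delta, Eta, Theta} is supported by VI: its derived state 'present' occurs in exactly those taxa and in no other taxon (including the outgroup).

VI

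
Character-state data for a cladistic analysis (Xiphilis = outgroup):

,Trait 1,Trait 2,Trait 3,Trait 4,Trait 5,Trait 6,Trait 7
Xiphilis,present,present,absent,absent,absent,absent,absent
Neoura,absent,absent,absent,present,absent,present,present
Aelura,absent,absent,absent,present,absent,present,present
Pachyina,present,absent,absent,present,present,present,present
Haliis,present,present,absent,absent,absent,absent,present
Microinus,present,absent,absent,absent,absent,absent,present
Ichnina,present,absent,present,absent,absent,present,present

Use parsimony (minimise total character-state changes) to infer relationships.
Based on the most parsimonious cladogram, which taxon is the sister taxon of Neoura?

Aelura

Character polarity is set by the outgroup: the derived state is whichever differs from the outgroup's state, so for Trait 1, Trait 2 the derived state is 'absent', and for the remaining characters it is 'present'.
Trait 1 (derived state 'absent') is shared by Aelura and Neoura — a synapomorphy uniting that clade.
Only Aelura, Ichnina, Microinus, Neoura, and Pachyina show the derived state 'absent' for Trait 2, supporting them as a clade.
Trait 3: derived state 'present' in Ichnina only — an autapomorphy, so it tells us nothing about relationships among taxa.
Only Aelura, Neoura, and Pachyina show the derived state 'present' for Trait 4, supporting them as a clade.
Trait 5: derived state 'present' in Pachyina only — an autapomorphy, so it tells us nothing about relationships among taxa.
Trait 6 (derived state 'present') is shared by Aelura, Ichnina, Neoura, and Pachyina — a synapomorphy uniting that clade.
All ingroup taxa share the derived state 'present' for Trait 7; it defines the ingroup but does not resolve relationships within it.
Most parsimonious ingroup topology: (((((Neoura,Aelura),Pachyina),Ichnina),Microinus),Haliis).
Neoura and Aelura form a cherry on this tree, so they are sister taxa.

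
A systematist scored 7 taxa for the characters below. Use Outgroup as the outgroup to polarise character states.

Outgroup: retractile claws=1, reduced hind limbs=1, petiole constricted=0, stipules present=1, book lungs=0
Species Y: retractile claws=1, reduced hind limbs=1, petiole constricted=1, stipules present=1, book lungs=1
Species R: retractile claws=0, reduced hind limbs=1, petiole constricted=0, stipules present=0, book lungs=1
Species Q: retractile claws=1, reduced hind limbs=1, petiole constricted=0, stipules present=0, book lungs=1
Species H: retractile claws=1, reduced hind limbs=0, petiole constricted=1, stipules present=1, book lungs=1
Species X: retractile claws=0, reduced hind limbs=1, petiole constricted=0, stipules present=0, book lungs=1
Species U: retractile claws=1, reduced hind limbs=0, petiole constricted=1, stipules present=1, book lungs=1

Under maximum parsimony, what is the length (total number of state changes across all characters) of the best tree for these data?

Character polarity is set by the outgroup: the derived state is whichever differs from the outgroup's state, so for retractile claws, reduced hind limbs, stipules present the derived state is '0', and for the remaining characters it is '1'.
retractile claws (derived state '0') is shared by Species R and Species X — a synapomorphy uniting that clade.
reduced hind limbs: derived state '0' in Species H and Species U only — synapomorphy for {Species H, Species U}.
Only Species H, Species U, and Species Y show the derived state '1' for petiole constricted, supporting them as a clade.
stipules present: derived state '0' in Species Q, Species R, and Species X only — synapomorphy for {Species Q, Species R, Species X}.
All ingroup taxa share the derived state '1' for book lungs; it defines the ingroup but does not resolve relationships within it.
Most parsimonious ingroup topology: ((Species Y,(Species H,Species U)),((Species R,Species X),Species Q)).
Changes per character on this tree: retractile claws: 1; reduced hind limbs: 1; petiole constricted: 1; stipules present: 1; book lungs: 1.
Total = 5.

5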